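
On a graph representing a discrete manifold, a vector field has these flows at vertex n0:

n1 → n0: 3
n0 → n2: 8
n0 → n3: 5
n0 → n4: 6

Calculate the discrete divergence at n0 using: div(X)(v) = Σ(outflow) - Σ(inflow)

Divergence = sum of outgoing flows = (-3) + 8 + 5 + 6 = 16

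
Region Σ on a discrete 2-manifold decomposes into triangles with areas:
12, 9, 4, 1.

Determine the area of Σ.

12 + 9 + 4 + 1 = 26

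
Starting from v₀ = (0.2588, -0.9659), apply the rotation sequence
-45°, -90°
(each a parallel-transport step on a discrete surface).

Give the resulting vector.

Total rotation: (-45°) + (-90°) = -135°. Final vector: (-0.8660, 0.5000)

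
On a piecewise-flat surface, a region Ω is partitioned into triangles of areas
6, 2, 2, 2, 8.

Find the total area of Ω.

6 + 2 + 2 + 2 + 8 = 20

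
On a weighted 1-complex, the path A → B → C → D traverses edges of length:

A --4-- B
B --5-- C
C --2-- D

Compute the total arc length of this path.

Arc length = 4 + 5 + 2 = 11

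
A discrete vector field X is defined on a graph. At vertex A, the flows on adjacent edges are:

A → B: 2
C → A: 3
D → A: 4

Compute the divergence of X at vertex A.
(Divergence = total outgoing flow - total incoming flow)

Divergence = sum of outgoing flows = 2 + (-3) + (-4) = -5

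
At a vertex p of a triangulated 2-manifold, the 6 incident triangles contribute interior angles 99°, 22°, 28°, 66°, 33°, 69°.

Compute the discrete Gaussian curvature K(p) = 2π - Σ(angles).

Sum of angles = 317°. K = 360° - 317° = 43° = 43π/180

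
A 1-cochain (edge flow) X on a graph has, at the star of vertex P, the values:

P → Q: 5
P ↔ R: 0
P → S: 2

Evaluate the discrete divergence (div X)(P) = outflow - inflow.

Divergence = sum of outgoing flows = 5 + 0 + 2 = 7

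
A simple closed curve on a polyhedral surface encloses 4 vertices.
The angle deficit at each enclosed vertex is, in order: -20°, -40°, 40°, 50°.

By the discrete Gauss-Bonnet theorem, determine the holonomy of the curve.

Holonomy = total enclosed curvature = (-20°) + (-40°) + 40° + 50° = 30°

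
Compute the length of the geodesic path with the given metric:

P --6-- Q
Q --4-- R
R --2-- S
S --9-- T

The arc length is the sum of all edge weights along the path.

Arc length = 6 + 4 + 2 + 9 = 21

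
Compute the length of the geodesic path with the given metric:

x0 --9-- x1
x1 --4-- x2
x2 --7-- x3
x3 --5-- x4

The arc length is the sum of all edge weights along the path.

Arc length = 9 + 4 + 7 + 5 = 25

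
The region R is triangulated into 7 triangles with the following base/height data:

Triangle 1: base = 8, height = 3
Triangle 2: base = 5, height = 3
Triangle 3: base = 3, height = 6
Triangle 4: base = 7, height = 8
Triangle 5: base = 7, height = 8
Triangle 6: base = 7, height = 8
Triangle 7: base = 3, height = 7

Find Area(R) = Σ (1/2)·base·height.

(1/2)×8×3 + (1/2)×5×3 + (1/2)×3×6 + (1/2)×7×8 + (1/2)×7×8 + (1/2)×7×8 + (1/2)×3×7 = 123.0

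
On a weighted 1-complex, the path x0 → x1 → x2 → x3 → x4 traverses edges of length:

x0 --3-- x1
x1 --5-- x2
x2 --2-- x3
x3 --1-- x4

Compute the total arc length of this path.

Arc length = 3 + 5 + 2 + 1 = 11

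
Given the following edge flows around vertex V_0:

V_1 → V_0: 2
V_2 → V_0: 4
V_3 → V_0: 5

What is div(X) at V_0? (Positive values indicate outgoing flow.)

Divergence = sum of outgoing flows = (-2) + (-4) + (-5) = -11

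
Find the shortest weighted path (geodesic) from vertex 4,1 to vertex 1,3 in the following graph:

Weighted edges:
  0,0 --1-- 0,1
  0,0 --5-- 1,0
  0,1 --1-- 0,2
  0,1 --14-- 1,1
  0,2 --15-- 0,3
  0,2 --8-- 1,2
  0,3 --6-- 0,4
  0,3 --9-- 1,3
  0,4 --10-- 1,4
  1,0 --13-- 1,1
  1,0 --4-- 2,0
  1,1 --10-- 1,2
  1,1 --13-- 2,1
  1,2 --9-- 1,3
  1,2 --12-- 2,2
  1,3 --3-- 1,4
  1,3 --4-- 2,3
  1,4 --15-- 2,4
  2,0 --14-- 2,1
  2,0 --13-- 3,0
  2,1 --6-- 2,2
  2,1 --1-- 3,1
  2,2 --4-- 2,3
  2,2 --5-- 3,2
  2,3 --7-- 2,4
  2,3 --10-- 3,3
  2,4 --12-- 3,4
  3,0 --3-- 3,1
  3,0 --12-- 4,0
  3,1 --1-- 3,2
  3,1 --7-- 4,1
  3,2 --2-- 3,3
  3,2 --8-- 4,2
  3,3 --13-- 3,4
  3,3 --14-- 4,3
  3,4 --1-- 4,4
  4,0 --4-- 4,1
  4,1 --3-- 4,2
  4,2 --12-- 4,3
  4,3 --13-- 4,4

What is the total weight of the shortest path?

Shortest path: 4,1 → 3,1 → 3,2 → 2,2 → 2,3 → 1,3, total weight = 21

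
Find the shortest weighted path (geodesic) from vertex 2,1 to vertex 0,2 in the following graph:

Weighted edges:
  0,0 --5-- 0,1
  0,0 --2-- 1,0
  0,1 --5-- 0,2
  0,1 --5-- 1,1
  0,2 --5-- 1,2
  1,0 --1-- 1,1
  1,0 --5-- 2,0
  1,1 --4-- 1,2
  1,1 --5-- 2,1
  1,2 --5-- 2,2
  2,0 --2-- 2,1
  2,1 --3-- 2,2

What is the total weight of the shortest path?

Shortest path: 2,1 → 2,2 → 1,2 → 0,2, total weight = 13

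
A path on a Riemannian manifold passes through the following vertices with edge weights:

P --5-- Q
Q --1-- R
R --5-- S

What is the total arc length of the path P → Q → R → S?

Arc length = 5 + 1 + 5 = 11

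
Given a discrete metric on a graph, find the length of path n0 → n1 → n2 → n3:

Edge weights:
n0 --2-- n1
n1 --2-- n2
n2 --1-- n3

Arc length = 2 + 2 + 1 = 5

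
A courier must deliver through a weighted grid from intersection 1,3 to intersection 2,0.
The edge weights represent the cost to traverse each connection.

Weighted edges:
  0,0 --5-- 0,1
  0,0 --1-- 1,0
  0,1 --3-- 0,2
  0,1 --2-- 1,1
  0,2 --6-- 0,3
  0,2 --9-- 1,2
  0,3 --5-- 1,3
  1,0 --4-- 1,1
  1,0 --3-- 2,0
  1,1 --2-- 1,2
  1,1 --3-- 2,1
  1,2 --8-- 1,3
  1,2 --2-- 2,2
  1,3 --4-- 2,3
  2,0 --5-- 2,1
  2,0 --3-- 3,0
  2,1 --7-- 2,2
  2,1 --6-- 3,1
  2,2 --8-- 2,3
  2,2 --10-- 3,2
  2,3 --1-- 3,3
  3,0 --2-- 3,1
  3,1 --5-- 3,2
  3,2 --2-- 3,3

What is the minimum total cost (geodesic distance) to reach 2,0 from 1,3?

Shortest path: 1,3 → 1,2 → 1,1 → 1,0 → 2,0, total weight = 17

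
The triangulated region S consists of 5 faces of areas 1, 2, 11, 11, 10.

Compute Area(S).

1 + 2 + 11 + 11 + 10 = 35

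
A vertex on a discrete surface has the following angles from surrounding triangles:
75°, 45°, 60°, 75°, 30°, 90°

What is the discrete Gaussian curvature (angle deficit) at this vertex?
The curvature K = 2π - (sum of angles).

Sum of angles = 375°. K = 360° - 375° = -15° = -π/12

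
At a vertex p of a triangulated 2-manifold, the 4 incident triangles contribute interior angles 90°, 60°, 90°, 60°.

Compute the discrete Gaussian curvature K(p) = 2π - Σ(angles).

Sum of angles = 300°. K = 360° - 300° = 60°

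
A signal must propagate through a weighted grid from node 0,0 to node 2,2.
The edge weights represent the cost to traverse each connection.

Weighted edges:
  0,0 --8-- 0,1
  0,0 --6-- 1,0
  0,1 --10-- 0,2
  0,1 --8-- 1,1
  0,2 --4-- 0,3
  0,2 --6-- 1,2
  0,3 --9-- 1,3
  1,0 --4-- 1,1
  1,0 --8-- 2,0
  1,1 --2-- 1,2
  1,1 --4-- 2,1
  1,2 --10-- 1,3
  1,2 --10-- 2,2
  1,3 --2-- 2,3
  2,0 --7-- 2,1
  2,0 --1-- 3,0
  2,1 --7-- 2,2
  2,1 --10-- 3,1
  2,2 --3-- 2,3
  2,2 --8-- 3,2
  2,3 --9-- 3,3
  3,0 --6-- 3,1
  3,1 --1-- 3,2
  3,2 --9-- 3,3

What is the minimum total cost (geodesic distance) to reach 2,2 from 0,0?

Shortest path: 0,0 → 1,0 → 1,1 → 2,1 → 2,2, total weight = 21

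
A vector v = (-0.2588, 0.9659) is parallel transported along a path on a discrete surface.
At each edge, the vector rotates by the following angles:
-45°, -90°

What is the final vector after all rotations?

Total rotation: (-45°) + (-90°) = -135°. Final vector: (0.8660, -0.5000)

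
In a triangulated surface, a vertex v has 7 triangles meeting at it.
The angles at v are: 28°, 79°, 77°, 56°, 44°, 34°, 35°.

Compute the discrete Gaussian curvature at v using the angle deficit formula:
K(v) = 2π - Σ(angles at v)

Sum of angles = 353°. K = 360° - 353° = 7° = 7π/180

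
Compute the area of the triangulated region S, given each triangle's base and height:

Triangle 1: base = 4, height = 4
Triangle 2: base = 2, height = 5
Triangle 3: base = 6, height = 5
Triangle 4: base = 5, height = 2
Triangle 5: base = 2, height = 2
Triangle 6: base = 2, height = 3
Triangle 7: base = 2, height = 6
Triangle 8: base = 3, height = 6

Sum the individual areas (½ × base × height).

(1/2)×4×4 + (1/2)×2×5 + (1/2)×6×5 + (1/2)×5×2 + (1/2)×2×2 + (1/2)×2×3 + (1/2)×2×6 + (1/2)×3×6 = 53.0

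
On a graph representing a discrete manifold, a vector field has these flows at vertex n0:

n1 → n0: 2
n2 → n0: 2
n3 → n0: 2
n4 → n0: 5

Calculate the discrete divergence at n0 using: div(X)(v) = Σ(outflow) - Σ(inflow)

Divergence = sum of outgoing flows = (-2) + (-2) + (-2) + (-5) = -11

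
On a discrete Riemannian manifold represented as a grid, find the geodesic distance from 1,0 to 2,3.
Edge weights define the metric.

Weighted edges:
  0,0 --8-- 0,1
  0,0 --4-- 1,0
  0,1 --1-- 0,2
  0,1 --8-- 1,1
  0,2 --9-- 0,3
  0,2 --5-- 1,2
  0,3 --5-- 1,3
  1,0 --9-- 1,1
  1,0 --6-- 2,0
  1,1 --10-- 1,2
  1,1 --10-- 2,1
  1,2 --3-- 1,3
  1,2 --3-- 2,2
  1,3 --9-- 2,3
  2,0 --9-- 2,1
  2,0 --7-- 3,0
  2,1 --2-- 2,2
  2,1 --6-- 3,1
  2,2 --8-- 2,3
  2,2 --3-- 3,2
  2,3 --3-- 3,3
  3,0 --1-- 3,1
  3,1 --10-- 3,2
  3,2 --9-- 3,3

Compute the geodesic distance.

Shortest path: 1,0 → 2,0 → 2,1 → 2,2 → 2,3, total weight = 25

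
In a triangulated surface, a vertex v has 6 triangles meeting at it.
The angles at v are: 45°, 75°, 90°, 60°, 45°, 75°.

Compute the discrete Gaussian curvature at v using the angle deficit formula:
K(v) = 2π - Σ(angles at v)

Sum of angles = 390°. K = 360° - 390° = -30° = -π/6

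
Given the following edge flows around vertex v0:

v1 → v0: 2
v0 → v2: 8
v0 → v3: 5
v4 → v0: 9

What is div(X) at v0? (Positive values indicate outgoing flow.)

Divergence = sum of outgoing flows = (-2) + 8 + 5 + (-9) = 2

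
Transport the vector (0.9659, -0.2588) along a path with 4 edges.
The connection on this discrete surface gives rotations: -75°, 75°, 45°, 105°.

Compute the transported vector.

Total rotation: (-75°) + 75° + 45° + 105° = 150°. Final vector: (-0.7071, 0.7071)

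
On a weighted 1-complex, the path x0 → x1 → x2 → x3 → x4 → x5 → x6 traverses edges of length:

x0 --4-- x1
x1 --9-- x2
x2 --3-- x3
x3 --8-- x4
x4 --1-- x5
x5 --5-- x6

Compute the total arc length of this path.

Arc length = 4 + 9 + 3 + 8 + 1 + 5 = 30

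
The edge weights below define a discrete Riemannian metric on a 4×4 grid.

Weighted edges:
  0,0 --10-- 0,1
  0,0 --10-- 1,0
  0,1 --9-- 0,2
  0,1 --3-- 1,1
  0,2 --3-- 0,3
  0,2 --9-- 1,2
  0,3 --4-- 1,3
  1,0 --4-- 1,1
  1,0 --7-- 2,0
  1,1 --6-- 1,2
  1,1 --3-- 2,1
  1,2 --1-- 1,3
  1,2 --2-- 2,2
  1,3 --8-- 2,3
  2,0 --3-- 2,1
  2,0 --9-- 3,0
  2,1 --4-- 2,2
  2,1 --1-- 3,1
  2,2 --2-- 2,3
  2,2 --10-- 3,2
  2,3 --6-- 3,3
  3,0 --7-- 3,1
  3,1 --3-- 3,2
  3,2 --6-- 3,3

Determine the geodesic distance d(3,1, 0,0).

Shortest path: 3,1 → 2,1 → 1,1 → 0,1 → 0,0, total weight = 17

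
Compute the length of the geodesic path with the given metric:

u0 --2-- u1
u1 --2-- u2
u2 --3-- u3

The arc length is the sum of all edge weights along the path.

Arc length = 2 + 2 + 3 = 7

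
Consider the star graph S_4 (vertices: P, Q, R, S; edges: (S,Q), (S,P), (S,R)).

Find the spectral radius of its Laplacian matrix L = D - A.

The star S_4 is the complete bipartite graph K_{1,3} (one hub of degree 3, 3 leaves of degree 1). The Laplacian spectrum of K_{p,q} is 0, p (multiplicity q−1), q (multiplicity p−1), p+q. With p = 1, q = 3: 0 once, 1 with multiplicity 2, and 4 once. (Check: trace L = sum of degrees = 6 = 2·1 + 4.)
Laplacian eigenvalues: [0.0, 1.0, 1.0, 4.0]. Largest eigenvalue (spectral radius) = 4.0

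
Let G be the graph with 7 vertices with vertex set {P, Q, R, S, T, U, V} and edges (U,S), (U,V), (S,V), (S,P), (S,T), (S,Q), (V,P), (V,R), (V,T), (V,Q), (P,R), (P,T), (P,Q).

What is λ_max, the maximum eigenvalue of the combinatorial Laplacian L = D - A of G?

Degrees: deg(P) = 5, deg(Q) = 3, deg(R) = 2, deg(S) = 5, deg(T) = 3, deg(U) = 2, deg(V) = 6.
L = D − A with rows/columns ordered (P, Q, R, S, T, U, V):
  [ 5, -1, -1, -1, -1,  0, -1]
  [-1,  3,  0, -1,  0,  0, -1]
  [-1,  0,  2,  0,  0,  0, -1]
  [-1, -1,  0,  5, -1, -1, -1]
  [-1,  0,  0, -1,  3,  0, -1]
  [ 0,  0,  0, -1,  0,  2, -1]
  [-1, -1, -1, -1, -1, -1,  6]
Characteristic polynomial: det(λI − L) = λ(λ² − 8λ + 11)(λ² − 8λ + 13)(λ − 3)(λ − 7).
Roots: λ = 0; (λ² − 8λ + 11) = 0 ⇒ λ = 4 ± √5 ≈ 1.7639, 6.2361; (λ² − 8λ + 13) = 0 ⇒ λ = 4 ± √3 ≈ 2.2679, 5.7321; (λ − 3) = 0 ⇒ λ = 3; (λ − 7) = 0 ⇒ λ = 7.
(Check: the roots sum (with multiplicity) to 26, matching trace L = Σdeg = 2·13 = 26.)
Laplacian eigenvalues: [0.0, 1.7639, 2.2679, 3.0, 5.7321, 6.2361, 7.0]. Largest eigenvalue (spectral radius) = 7.0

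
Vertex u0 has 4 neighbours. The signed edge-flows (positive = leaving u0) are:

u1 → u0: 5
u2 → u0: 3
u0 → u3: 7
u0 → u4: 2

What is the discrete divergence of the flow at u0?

Divergence = sum of outgoing flows = (-5) + (-3) + 7 + 2 = 1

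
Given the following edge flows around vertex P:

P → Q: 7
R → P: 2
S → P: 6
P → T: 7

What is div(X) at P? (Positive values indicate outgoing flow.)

Divergence = sum of outgoing flows = 7 + (-2) + (-6) + 7 = 6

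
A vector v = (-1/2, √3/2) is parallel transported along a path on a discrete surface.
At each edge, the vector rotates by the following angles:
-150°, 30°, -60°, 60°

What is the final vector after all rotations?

Total rotation: (-150°) + 30° + (-60°) + 60° = -120°. Final vector: (1, 0)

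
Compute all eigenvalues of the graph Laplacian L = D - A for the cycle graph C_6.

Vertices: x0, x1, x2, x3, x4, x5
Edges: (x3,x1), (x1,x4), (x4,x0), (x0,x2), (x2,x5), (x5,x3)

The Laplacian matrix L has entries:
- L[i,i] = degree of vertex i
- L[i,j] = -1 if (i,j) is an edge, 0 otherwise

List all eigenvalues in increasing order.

The cycle graph C_n has Laplacian eigenvalues λ_k = 2 − 2cos(2πk/n), k = 0, 1, …, n−1. Here n = 6:
k=0: 2 − 2cos(0) = 0.0; k=1: 2 − 2cos(π/3) = 1.0; k=2: 2 − 2cos(2π/3) = 3.0; k=3: 2 − 2cos(π) = 4.0; k=4: 2 − 2cos(4π/3) = 3.0; k=5: 2 − 2cos(5π/3) = 1.0.
Laplacian eigenvalues (increasing order): [0.0, 1.0, 1.0, 3.0, 3.0, 4.0]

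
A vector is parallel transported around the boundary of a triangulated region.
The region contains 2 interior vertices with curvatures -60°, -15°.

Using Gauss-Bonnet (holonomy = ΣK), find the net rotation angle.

Holonomy = total enclosed curvature = (-60°) + (-15°) = -75°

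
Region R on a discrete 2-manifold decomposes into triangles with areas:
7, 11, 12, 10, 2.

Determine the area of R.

7 + 11 + 12 + 10 + 2 = 42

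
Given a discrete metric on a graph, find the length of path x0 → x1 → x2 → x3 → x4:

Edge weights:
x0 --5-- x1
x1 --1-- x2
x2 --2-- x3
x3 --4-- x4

Arc length = 5 + 1 + 2 + 4 = 12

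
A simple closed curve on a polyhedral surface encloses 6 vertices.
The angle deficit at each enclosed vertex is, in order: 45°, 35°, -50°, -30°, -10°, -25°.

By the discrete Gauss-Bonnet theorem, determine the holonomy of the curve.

Holonomy = total enclosed curvature = 45° + 35° + (-50°) + (-30°) + (-10°) + (-25°) = -35°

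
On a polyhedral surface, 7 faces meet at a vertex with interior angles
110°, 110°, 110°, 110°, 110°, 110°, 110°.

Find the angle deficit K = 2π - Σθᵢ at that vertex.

Sum of angles = 770°. K = 360° - 770° = -410° = -41π/18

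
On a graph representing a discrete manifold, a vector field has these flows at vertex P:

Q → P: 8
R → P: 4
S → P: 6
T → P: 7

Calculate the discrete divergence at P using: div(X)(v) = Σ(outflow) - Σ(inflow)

Divergence = sum of outgoing flows = (-8) + (-4) + (-6) + (-7) = -25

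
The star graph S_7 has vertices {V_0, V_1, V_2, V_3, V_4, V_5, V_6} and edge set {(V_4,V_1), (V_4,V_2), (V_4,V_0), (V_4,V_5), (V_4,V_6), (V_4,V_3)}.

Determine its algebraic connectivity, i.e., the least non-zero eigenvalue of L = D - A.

The star S_7 is the complete bipartite graph K_{1,6} (one hub of degree 6, 6 leaves of degree 1). The Laplacian spectrum of K_{p,q} is 0, p (multiplicity q−1), q (multiplicity p−1), p+q. With p = 1, q = 6: 0 once, 1 with multiplicity 5, and 7 once. (Check: trace L = sum of degrees = 12 = 5·1 + 7.)
Laplacian eigenvalues: [0.0, 1.0, 1.0, 1.0, 1.0, 1.0, 7.0]. Algebraic connectivity (smallest non-zero eigenvalue) = 1.0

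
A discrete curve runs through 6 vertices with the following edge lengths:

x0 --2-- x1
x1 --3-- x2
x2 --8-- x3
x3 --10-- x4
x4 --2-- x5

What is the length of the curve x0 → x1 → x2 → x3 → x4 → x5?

Arc length = 2 + 3 + 8 + 10 + 2 = 25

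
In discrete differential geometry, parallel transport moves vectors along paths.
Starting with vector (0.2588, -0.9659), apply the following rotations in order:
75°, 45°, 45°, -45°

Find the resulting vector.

Total rotation: 75° + 45° + 45° + (-45°) = 120°. Final vector: (0.7071, 0.7071)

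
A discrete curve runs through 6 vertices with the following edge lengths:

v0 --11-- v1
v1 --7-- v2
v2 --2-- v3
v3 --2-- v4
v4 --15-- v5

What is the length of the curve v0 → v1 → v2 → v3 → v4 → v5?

Arc length = 11 + 7 + 2 + 2 + 15 = 37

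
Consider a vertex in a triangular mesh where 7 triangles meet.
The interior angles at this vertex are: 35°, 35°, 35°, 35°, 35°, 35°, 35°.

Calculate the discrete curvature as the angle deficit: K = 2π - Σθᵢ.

Sum of angles = 245°. K = 360° - 245° = 115° = 23π/36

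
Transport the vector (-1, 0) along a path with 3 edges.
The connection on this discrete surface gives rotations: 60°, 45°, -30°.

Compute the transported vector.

Total rotation: 60° + 45° + (-30°) = 75°. Final vector: (-0.2588, -0.9659)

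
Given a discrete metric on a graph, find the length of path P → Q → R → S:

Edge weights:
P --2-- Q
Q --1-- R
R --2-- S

Arc length = 2 + 1 + 2 = 5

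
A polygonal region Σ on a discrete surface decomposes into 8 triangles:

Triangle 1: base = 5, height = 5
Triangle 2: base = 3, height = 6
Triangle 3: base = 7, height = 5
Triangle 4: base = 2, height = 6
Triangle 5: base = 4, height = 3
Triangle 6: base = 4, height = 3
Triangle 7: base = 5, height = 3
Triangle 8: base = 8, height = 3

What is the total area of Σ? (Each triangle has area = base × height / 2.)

(1/2)×5×5 + (1/2)×3×6 + (1/2)×7×5 + (1/2)×2×6 + (1/2)×4×3 + (1/2)×4×3 + (1/2)×5×3 + (1/2)×8×3 = 76.5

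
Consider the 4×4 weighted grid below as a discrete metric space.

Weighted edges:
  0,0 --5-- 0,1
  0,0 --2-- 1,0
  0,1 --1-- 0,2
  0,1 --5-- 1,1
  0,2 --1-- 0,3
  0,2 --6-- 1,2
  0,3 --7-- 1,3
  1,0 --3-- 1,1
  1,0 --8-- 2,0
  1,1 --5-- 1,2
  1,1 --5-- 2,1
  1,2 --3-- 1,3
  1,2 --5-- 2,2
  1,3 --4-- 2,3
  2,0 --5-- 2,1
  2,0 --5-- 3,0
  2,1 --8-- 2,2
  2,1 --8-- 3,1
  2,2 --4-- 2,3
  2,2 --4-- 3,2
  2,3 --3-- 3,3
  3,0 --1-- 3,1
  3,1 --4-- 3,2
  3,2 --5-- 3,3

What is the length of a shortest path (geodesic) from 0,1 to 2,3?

Shortest path: 0,1 → 0,2 → 0,3 → 1,3 → 2,3, total weight = 13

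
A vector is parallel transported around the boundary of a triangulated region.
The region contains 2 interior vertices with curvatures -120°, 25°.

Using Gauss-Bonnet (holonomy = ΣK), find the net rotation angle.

Holonomy = total enclosed curvature = (-120°) + 25° = -95°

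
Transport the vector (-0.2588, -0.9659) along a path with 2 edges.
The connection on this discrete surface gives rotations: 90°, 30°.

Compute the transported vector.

Total rotation: 90° + 30° = 120°. Final vector: (0.9659, 0.2588)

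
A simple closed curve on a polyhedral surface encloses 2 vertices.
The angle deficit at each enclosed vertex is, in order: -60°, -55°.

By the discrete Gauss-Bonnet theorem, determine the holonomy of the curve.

Holonomy = total enclosed curvature = (-60°) + (-55°) = -115°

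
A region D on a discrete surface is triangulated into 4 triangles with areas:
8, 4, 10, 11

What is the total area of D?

8 + 4 + 10 + 11 = 33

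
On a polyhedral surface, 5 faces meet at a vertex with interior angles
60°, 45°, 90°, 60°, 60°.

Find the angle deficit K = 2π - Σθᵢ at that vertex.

Sum of angles = 315°. K = 360° - 315° = 45°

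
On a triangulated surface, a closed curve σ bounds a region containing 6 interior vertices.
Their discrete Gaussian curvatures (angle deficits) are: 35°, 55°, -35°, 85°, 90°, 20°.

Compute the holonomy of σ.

Holonomy = total enclosed curvature = 35° + 55° + (-35°) + 85° + 90° + 20° = 250°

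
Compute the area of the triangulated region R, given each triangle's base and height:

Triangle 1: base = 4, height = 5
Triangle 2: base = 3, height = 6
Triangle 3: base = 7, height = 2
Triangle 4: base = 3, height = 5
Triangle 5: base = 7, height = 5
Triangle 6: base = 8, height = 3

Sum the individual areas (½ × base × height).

(1/2)×4×5 + (1/2)×3×6 + (1/2)×7×2 + (1/2)×3×5 + (1/2)×7×5 + (1/2)×8×3 = 63.0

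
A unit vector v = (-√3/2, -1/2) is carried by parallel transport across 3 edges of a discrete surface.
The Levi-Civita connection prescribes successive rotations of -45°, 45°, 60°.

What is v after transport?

Total rotation: (-45°) + 45° + 60° = 60°. Final vector: (0, -1)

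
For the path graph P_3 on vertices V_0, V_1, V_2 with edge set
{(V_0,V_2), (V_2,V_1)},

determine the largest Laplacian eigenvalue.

The path graph P_n has Laplacian eigenvalues λ_k = 2 − 2cos(kπ/n), k = 0, 1, …, n−1. Here n = 3:
k=0: 2 − 2cos(0) = 0.0; k=1: 2 − 2cos(π/3) = 1.0; k=2: 2 − 2cos(2π/3) = 3.0.
Laplacian eigenvalues: [0.0, 1.0, 3.0]. Largest eigenvalue (spectral radius) = 3.0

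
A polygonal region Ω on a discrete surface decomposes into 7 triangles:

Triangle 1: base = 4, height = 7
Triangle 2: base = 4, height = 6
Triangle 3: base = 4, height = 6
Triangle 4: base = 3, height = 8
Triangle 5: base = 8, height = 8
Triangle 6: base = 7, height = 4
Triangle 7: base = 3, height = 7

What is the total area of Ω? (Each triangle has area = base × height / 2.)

(1/2)×4×7 + (1/2)×4×6 + (1/2)×4×6 + (1/2)×3×8 + (1/2)×8×8 + (1/2)×7×4 + (1/2)×3×7 = 106.5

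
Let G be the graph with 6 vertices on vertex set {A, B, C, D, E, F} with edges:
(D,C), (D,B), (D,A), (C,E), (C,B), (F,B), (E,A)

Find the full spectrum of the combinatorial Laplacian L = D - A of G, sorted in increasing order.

Degrees: deg(A) = 2, deg(B) = 3, deg(C) = 3, deg(D) = 3, deg(E) = 2, deg(F) = 1.
L = D − A with rows/columns ordered (A, B, C, D, E, F):
  [ 2,  0,  0, -1, -1,  0]
  [ 0,  3, -1, -1,  0, -1]
  [ 0, -1,  3, -1, -1,  0]
  [-1, -1, -1,  3,  0,  0]
  [-1,  0, -1,  0,  2,  0]
  [ 0, -1,  0,  0,  0,  1]
Characteristic polynomial: det(λI − L) = λ(λ² − 5λ + 3)(λ − 2)(λ² − 7λ + 11).
Roots: λ = 0; (λ² − 5λ + 3) = 0 ⇒ λ = (5 ± √13)/2 ≈ 0.6972, 4.3028; (λ − 2) = 0 ⇒ λ = 2; (λ² − 7λ + 11) = 0 ⇒ λ = (7 ± √5)/2 ≈ 2.382, 4.618.
(Check: the roots sum (with multiplicity) to 14, matching trace L = Σdeg = 2·7 = 14.)
Laplacian eigenvalues (increasing order): [0.0, 0.6972, 2.0, 2.382, 4.3028, 4.618]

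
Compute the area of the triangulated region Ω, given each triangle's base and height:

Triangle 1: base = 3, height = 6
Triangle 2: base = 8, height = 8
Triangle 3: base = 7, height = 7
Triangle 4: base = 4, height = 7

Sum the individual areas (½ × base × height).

(1/2)×3×6 + (1/2)×8×8 + (1/2)×7×7 + (1/2)×4×7 = 79.5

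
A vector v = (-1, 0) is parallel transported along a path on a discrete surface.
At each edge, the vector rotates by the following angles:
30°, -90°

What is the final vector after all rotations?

Total rotation: 30° + (-90°) = -60°. Final vector: (-0.5000, 0.8660)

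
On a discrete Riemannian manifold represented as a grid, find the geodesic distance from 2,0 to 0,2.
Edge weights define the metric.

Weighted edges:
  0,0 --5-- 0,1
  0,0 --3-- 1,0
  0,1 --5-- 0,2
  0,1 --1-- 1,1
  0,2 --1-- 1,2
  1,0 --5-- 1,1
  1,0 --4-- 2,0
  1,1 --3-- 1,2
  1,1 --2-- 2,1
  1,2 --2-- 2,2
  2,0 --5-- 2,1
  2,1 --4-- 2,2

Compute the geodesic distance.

Shortest path: 2,0 → 2,1 → 1,1 → 1,2 → 0,2, total weight = 11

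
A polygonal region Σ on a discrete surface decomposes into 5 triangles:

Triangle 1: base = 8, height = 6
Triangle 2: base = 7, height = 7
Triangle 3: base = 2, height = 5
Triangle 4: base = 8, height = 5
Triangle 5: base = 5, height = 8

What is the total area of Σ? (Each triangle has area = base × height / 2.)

(1/2)×8×6 + (1/2)×7×7 + (1/2)×2×5 + (1/2)×8×5 + (1/2)×5×8 = 93.5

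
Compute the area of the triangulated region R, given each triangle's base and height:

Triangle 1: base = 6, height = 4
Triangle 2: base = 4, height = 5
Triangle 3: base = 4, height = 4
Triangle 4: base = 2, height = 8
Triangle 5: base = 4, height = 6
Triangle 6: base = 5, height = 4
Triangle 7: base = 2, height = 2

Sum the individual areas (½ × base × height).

(1/2)×6×4 + (1/2)×4×5 + (1/2)×4×4 + (1/2)×2×8 + (1/2)×4×6 + (1/2)×5×4 + (1/2)×2×2 = 62.0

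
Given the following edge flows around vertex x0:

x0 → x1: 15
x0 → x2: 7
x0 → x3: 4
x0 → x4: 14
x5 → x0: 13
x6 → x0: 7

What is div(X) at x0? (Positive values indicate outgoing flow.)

Divergence = sum of outgoing flows = 15 + 7 + 4 + 14 + (-13) + (-7) = 20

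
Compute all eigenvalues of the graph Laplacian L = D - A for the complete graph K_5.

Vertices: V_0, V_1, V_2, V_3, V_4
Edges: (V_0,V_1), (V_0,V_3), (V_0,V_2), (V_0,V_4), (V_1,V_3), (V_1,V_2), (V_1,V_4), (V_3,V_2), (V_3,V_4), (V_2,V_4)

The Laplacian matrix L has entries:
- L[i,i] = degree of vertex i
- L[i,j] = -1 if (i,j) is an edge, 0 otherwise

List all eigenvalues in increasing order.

For the complete graph K_n, L = nI − J (J = all-ones matrix). J has eigenvalues n (once, eigenvector 𝟙) and 0 (multiplicity n−1), so L has eigenvalues 0 (once) and n (multiplicity n−1). Here n = 5: eigenvalue 0 once and 5 with multiplicity 4.
Laplacian eigenvalues (increasing order): [0.0, 5.0, 5.0, 5.0, 5.0]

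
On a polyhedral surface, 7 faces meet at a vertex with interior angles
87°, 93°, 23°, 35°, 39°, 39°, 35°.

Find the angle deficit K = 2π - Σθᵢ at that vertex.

Sum of angles = 351°. K = 360° - 351° = 9° = π/20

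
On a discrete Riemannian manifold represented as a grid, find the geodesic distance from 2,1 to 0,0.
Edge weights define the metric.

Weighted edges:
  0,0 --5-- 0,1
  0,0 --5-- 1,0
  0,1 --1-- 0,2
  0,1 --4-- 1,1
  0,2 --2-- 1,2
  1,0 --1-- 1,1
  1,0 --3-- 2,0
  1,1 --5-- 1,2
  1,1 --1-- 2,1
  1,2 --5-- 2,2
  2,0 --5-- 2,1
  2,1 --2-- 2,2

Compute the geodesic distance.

Shortest path: 2,1 → 1,1 → 1,0 → 0,0, total weight = 7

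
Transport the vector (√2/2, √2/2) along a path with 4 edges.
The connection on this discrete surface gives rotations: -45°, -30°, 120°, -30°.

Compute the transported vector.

Total rotation: (-45°) + (-30°) + 120° + (-30°) = 15°. Final vector: (0.5000, 0.8660)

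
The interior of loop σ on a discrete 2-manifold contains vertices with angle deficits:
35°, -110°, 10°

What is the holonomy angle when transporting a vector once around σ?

Holonomy = total enclosed curvature = 35° + (-110°) + 10° = -65°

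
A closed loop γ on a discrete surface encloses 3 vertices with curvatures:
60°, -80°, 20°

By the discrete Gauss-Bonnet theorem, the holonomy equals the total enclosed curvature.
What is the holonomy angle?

Holonomy = total enclosed curvature = 60° + (-80°) + 20° = 0°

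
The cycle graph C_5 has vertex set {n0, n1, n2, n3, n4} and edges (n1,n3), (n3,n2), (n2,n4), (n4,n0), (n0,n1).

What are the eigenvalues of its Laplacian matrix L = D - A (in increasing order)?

The cycle graph C_n has Laplacian eigenvalues λ_k = 2 − 2cos(2πk/n), k = 0, 1, …, n−1. Here n = 5:
k=0: 2 − 2cos(0) = 0.0; k=1: 2 − 2cos(2π/5) = 1.382; k=2: 2 − 2cos(4π/5) = 3.618; k=3: 2 − 2cos(6π/5) = 3.618; k=4: 2 − 2cos(8π/5) = 1.382.
Laplacian eigenvalues (increasing order): [0.0, 1.382, 1.382, 3.618, 3.618]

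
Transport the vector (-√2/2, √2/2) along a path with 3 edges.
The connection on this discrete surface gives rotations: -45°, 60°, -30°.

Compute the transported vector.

Total rotation: (-45°) + 60° + (-30°) = -15°. Final vector: (-0.5000, 0.8660)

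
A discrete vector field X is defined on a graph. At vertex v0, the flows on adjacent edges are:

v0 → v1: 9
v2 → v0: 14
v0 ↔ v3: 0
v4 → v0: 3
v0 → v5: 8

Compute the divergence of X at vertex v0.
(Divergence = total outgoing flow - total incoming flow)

Divergence = sum of outgoing flows = 9 + (-14) + 0 + (-3) + 8 = 0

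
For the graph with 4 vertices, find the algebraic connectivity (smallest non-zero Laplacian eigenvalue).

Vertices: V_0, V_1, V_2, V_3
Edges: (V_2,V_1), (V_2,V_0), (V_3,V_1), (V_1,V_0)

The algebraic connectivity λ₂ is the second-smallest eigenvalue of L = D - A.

Degrees: deg(V_0) = 2, deg(V_1) = 3, deg(V_2) = 2, deg(V_3) = 1.
L = D − A with rows/columns ordered (V_0, V_1, V_2, V_3):
  [ 2, -1, -1,  0]
  [-1,  3, -1, -1]
  [-1, -1,  2,  0]
  [ 0, -1,  0,  1]
Characteristic polynomial: det(λI − L) = λ(λ − 1)(λ − 3)(λ − 4).
Roots: λ = 0; (λ − 1) = 0 ⇒ λ = 1; (λ − 3) = 0 ⇒ λ = 3; (λ − 4) = 0 ⇒ λ = 4.
(Check: the roots sum (with multiplicity) to 8, matching trace L = Σdeg = 2·4 = 8.)
Laplacian eigenvalues: [0.0, 1.0, 3.0, 4.0]. Algebraic connectivity (smallest non-zero eigenvalue) = 1.0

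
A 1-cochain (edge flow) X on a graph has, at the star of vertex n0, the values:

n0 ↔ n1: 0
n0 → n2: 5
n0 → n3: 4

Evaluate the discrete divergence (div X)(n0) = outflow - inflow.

Divergence = sum of outgoing flows = 0 + 5 + 4 = 9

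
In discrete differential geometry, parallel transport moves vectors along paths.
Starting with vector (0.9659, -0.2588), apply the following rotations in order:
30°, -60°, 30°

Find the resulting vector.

Total rotation: 30° + (-60°) + 30° = 0°. Final vector: (0.9659, -0.2588)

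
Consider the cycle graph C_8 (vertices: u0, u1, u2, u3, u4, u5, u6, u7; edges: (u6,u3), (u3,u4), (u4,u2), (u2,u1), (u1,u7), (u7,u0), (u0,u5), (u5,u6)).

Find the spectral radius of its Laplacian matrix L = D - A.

The cycle graph C_n has Laplacian eigenvalues λ_k = 2 − 2cos(2πk/n), k = 0, 1, …, n−1. Here n = 8:
k=0: 2 − 2cos(0) = 0.0; k=1: 2 − 2cos(π/4) = 0.5858; k=2: 2 − 2cos(π/2) = 2.0; k=3: 2 − 2cos(3π/4) = 3.4142; k=4: 2 − 2cos(π) = 4.0; k=5: 2 − 2cos(5π/4) = 3.4142; k=6: 2 − 2cos(3π/2) = 2.0; k=7: 2 − 2cos(7π/4) = 0.5858.
Laplacian eigenvalues: [0.0, 0.5858, 0.5858, 2.0, 2.0, 3.4142, 3.4142, 4.0]. Largest eigenvalue (spectral radius) = 4.0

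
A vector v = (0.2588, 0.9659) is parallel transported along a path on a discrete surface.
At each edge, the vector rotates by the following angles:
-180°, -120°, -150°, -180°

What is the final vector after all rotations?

Total rotation: (-180°) + (-120°) + (-150°) + (-180°) = -630° ≡ 90° (mod 360°). Final vector: (-0.9659, 0.2588)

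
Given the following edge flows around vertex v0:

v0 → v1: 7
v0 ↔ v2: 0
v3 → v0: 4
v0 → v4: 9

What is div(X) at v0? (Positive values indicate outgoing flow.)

Divergence = sum of outgoing flows = 7 + 0 + (-4) + 9 = 12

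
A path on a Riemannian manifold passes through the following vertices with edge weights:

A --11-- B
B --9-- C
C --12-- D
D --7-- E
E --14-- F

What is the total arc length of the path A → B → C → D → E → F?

Arc length = 11 + 9 + 12 + 7 + 14 = 53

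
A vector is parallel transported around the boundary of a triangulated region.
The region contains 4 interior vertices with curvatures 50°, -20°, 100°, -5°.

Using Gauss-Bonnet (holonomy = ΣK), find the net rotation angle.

Holonomy = total enclosed curvature = 50° + (-20°) + 100° + (-5°) = 125°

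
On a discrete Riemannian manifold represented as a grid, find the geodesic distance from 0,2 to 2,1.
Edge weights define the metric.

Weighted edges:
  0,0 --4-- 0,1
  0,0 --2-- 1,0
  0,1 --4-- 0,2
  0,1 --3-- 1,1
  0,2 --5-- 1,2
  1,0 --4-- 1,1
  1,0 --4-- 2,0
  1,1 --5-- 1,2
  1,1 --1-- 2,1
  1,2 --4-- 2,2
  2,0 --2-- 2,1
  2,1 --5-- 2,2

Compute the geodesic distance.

Shortest path: 0,2 → 0,1 → 1,1 → 2,1, total weight = 8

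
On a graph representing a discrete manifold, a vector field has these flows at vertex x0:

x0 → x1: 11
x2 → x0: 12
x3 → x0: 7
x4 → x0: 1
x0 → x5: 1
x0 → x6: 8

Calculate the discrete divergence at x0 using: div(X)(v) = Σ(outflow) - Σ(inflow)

Divergence = sum of outgoing flows = 11 + (-12) + (-7) + (-1) + 1 + 8 = 0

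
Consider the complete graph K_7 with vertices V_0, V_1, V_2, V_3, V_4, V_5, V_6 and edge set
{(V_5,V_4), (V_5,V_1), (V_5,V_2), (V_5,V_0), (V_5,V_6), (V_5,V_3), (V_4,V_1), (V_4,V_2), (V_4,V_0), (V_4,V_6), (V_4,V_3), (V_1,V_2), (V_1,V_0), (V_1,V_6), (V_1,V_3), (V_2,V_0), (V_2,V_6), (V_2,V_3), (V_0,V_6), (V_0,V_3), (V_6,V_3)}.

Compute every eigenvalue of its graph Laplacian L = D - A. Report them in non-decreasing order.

For the complete graph K_n, L = nI − J (J = all-ones matrix). J has eigenvalues n (once, eigenvector 𝟙) and 0 (multiplicity n−1), so L has eigenvalues 0 (once) and n (multiplicity n−1). Here n = 7: eigenvalue 0 once and 7 with multiplicity 6.
Laplacian eigenvalues (increasing order): [0.0, 7.0, 7.0, 7.0, 7.0, 7.0, 7.0]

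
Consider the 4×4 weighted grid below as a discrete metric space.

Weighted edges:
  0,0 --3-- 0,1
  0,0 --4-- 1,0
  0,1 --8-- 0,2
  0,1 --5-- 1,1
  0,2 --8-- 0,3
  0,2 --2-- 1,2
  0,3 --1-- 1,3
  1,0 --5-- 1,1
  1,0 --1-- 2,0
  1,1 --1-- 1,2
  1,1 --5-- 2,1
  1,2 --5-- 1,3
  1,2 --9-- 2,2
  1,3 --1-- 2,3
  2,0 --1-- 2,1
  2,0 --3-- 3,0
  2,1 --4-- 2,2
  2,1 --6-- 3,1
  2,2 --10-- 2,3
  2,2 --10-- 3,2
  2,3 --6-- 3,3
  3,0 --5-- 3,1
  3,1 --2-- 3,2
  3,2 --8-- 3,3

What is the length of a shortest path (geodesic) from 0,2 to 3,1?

Shortest path: 0,2 → 1,2 → 1,1 → 2,1 → 3,1, total weight = 14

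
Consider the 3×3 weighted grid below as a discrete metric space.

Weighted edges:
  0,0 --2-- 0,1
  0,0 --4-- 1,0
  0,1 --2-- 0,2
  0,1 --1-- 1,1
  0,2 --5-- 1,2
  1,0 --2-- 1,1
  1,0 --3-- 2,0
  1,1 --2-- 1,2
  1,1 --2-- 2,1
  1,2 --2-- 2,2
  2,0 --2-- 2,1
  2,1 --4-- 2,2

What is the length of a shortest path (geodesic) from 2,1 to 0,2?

Shortest path: 2,1 → 1,1 → 0,1 → 0,2, total weight = 5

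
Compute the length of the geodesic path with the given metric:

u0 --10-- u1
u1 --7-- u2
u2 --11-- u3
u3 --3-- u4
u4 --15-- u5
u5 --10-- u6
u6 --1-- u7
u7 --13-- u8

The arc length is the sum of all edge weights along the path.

Arc length = 10 + 7 + 11 + 3 + 15 + 10 + 1 + 13 = 70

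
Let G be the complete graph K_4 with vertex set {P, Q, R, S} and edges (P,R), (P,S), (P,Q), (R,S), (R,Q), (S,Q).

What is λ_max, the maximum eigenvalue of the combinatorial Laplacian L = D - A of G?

For the complete graph K_n, L = nI − J (J = all-ones matrix). J has eigenvalues n (once, eigenvector 𝟙) and 0 (multiplicity n−1), so L has eigenvalues 0 (once) and n (multiplicity n−1). Here n = 4: eigenvalue 0 once and 4 with multiplicity 3.
Laplacian eigenvalues: [0.0, 4.0, 4.0, 4.0]. Largest eigenvalue (spectral radius) = 4.0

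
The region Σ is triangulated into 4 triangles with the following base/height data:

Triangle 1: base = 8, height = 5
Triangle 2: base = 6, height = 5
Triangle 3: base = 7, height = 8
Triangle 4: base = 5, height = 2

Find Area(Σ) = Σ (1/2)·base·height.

(1/2)×8×5 + (1/2)×6×5 + (1/2)×7×8 + (1/2)×5×2 = 68.0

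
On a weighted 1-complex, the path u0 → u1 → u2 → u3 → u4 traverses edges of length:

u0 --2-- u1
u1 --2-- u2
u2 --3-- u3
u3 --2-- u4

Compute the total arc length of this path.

Arc length = 2 + 2 + 3 + 2 = 9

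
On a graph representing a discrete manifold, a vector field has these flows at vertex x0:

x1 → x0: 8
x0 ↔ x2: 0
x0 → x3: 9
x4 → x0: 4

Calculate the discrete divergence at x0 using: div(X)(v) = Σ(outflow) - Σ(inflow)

Divergence = sum of outgoing flows = (-8) + 0 + 9 + (-4) = -3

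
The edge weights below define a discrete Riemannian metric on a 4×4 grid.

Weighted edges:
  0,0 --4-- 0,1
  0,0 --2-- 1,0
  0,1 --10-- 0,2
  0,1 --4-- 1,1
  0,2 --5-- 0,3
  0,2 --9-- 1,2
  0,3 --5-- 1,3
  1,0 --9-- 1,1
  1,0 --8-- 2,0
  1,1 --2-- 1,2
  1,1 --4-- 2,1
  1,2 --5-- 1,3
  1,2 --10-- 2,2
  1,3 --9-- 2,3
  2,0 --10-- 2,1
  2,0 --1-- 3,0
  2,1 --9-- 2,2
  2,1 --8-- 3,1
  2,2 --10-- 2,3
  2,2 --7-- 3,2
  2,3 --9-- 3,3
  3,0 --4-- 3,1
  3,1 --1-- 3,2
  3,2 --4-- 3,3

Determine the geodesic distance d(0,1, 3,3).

Shortest path: 0,1 → 1,1 → 2,1 → 3,1 → 3,2 → 3,3, total weight = 21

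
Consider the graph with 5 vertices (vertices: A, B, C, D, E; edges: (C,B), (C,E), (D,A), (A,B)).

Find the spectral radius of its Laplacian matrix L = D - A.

Degrees: deg(A) = 2, deg(B) = 2, deg(C) = 2, deg(D) = 1, deg(E) = 1.
L = D − A with rows/columns ordered (A, B, C, D, E):
  [ 2, -1,  0, -1,  0]
  [-1,  2, -1,  0,  0]
  [ 0, -1,  2,  0, -1]
  [-1,  0,  0,  1,  0]
  [ 0,  0, -1,  0,  1]
Characteristic polynomial: det(λI − L) = λ(λ² − 3λ + 1)(λ² − 5λ + 5).
Roots: λ = 0; (λ² − 3λ + 1) = 0 ⇒ λ = (3 ± √5)/2 ≈ 0.382, 2.618; (λ² − 5λ + 5) = 0 ⇒ λ = (5 ± √5)/2 ≈ 1.382, 3.618.
(Check: the roots sum (with multiplicity) to 8, matching trace L = Σdeg = 2·4 = 8.)
Laplacian eigenvalues: [0.0, 0.382, 1.382, 2.618, 3.618]. Largest eigenvalue (spectral radius) = 3.618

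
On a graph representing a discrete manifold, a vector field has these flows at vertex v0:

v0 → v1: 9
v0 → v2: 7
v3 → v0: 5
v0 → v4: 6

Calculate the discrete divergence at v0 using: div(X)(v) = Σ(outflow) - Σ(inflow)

Divergence = sum of outgoing flows = 9 + 7 + (-5) + 6 = 17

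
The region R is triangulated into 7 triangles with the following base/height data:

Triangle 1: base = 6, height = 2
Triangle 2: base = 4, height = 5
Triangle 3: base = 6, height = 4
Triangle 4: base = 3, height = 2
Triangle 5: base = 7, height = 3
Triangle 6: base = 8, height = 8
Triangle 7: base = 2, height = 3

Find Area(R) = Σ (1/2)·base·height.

(1/2)×6×2 + (1/2)×4×5 + (1/2)×6×4 + (1/2)×3×2 + (1/2)×7×3 + (1/2)×8×8 + (1/2)×2×3 = 76.5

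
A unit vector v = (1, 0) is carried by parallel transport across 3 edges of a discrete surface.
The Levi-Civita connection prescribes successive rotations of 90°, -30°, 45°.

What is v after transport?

Total rotation: 90° + (-30°) + 45° = 105°. Final vector: (-0.2588, 0.9659)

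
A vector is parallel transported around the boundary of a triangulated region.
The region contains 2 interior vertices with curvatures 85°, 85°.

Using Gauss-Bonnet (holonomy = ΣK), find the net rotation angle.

Holonomy = total enclosed curvature = 85° + 85° = 170°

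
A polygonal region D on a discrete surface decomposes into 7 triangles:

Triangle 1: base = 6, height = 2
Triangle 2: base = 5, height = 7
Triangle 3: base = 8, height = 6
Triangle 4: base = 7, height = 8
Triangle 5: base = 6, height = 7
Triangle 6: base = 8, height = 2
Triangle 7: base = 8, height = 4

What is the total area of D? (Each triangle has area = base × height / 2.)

(1/2)×6×2 + (1/2)×5×7 + (1/2)×8×6 + (1/2)×7×8 + (1/2)×6×7 + (1/2)×8×2 + (1/2)×8×4 = 120.5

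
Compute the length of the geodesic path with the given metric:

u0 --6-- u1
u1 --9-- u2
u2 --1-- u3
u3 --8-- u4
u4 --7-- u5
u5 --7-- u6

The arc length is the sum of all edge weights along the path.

Arc length = 6 + 9 + 1 + 8 + 7 + 7 = 38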